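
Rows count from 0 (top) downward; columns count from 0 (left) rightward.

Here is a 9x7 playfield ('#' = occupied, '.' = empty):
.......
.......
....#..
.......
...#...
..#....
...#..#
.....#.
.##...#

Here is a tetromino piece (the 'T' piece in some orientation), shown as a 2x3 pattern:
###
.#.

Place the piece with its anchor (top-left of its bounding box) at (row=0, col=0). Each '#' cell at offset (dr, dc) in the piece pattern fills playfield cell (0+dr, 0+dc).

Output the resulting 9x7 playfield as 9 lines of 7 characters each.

Answer: ###....
.#.....
....#..
.......
...#...
..#....
...#..#
.....#.
.##...#

Derivation:
Fill (0+0,0+0) = (0,0)
Fill (0+0,0+1) = (0,1)
Fill (0+0,0+2) = (0,2)
Fill (0+1,0+1) = (1,1)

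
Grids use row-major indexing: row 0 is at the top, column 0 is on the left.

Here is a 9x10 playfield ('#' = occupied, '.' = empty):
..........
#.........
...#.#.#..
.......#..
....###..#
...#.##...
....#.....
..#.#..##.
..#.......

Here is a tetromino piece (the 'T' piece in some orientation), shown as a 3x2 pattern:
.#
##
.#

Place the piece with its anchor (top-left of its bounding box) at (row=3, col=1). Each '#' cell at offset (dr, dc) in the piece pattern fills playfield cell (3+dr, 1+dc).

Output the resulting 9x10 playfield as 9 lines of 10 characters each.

Answer: ..........
#.........
...#.#.#..
..#....#..
.##.###..#
..##.##...
....#.....
..#.#..##.
..#.......

Derivation:
Fill (3+0,1+1) = (3,2)
Fill (3+1,1+0) = (4,1)
Fill (3+1,1+1) = (4,2)
Fill (3+2,1+1) = (5,2)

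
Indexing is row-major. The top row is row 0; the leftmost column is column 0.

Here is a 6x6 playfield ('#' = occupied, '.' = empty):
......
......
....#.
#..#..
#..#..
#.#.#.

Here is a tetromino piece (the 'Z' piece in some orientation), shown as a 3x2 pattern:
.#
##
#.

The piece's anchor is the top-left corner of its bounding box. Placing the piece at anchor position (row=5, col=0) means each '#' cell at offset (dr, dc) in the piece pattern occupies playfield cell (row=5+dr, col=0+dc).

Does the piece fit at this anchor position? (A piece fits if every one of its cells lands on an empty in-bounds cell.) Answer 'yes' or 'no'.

Answer: no

Derivation:
Check each piece cell at anchor (5, 0):
  offset (0,1) -> (5,1): empty -> OK
  offset (1,0) -> (6,0): out of bounds -> FAIL
  offset (1,1) -> (6,1): out of bounds -> FAIL
  offset (2,0) -> (7,0): out of bounds -> FAIL
All cells valid: no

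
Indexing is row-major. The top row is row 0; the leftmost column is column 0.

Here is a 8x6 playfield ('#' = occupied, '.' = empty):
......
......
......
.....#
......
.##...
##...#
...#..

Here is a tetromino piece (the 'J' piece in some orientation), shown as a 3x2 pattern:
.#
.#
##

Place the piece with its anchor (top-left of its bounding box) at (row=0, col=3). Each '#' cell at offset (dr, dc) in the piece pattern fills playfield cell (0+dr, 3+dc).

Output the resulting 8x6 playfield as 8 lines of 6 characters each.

Fill (0+0,3+1) = (0,4)
Fill (0+1,3+1) = (1,4)
Fill (0+2,3+0) = (2,3)
Fill (0+2,3+1) = (2,4)

Answer: ....#.
....#.
...##.
.....#
......
.##...
##...#
...#..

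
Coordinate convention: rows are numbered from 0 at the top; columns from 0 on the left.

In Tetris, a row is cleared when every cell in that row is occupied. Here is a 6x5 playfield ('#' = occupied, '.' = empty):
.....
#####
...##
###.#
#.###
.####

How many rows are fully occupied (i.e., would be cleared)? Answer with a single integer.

Check each row:
  row 0: 5 empty cells -> not full
  row 1: 0 empty cells -> FULL (clear)
  row 2: 3 empty cells -> not full
  row 3: 1 empty cell -> not full
  row 4: 1 empty cell -> not full
  row 5: 1 empty cell -> not full
Total rows cleared: 1

Answer: 1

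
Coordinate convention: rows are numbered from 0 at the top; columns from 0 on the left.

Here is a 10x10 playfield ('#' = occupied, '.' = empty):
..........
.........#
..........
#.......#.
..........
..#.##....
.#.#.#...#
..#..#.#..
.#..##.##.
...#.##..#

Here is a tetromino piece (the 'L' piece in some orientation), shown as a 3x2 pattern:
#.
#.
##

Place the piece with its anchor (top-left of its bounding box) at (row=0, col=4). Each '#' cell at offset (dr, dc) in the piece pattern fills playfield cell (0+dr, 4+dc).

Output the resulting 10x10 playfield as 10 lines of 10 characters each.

Answer: ....#.....
....#....#
....##....
#.......#.
..........
..#.##....
.#.#.#...#
..#..#.#..
.#..##.##.
...#.##..#

Derivation:
Fill (0+0,4+0) = (0,4)
Fill (0+1,4+0) = (1,4)
Fill (0+2,4+0) = (2,4)
Fill (0+2,4+1) = (2,5)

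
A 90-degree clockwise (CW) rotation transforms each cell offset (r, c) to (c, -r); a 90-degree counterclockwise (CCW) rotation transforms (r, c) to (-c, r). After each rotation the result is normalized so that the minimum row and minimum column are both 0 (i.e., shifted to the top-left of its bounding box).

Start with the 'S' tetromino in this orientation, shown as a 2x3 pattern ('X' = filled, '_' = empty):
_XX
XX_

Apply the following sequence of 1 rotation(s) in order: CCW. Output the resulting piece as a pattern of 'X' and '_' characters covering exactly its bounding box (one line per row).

Answer: X_
XX
_X

Derivation:
Start:
_XX
XX_
After rotation 1 (CCW):
X_
XX
_X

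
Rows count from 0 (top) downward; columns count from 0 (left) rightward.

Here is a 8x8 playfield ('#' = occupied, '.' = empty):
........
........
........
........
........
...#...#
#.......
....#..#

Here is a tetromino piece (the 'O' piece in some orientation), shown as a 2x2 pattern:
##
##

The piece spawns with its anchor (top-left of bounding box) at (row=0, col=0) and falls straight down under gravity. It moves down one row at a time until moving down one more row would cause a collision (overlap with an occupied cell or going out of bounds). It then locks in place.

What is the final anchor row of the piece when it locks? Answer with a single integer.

Spawn at (row=0, col=0). Try each row:
  row 0: fits
  row 1: fits
  row 2: fits
  row 3: fits
  row 4: fits
  row 5: blocked -> lock at row 4

Answer: 4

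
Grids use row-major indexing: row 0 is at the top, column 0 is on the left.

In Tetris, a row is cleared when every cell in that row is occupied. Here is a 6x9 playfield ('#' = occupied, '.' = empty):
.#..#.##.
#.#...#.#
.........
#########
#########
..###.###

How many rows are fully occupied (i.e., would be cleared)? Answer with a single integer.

Check each row:
  row 0: 5 empty cells -> not full
  row 1: 5 empty cells -> not full
  row 2: 9 empty cells -> not full
  row 3: 0 empty cells -> FULL (clear)
  row 4: 0 empty cells -> FULL (clear)
  row 5: 3 empty cells -> not full
Total rows cleared: 2

Answer: 2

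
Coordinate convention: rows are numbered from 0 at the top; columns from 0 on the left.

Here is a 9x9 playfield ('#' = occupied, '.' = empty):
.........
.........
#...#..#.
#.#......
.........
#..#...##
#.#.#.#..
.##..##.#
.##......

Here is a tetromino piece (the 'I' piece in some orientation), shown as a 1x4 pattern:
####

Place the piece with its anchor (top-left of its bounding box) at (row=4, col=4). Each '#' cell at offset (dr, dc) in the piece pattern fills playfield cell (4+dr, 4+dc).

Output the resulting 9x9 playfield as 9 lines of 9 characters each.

Fill (4+0,4+0) = (4,4)
Fill (4+0,4+1) = (4,5)
Fill (4+0,4+2) = (4,6)
Fill (4+0,4+3) = (4,7)

Answer: .........
.........
#...#..#.
#.#......
....####.
#..#...##
#.#.#.#..
.##..##.#
.##......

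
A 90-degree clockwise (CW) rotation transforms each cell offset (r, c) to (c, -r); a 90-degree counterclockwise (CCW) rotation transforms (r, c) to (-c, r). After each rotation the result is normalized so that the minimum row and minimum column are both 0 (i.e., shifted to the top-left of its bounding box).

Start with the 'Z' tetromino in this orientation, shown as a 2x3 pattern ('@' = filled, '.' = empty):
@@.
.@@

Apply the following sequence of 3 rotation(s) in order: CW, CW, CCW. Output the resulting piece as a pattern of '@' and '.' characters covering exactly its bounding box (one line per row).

Start:
@@.
.@@
After rotation 1 (CW):
.@
@@
@.
After rotation 2 (CW):
@@.
.@@
After rotation 3 (CCW):
.@
@@
@.

Answer: .@
@@
@.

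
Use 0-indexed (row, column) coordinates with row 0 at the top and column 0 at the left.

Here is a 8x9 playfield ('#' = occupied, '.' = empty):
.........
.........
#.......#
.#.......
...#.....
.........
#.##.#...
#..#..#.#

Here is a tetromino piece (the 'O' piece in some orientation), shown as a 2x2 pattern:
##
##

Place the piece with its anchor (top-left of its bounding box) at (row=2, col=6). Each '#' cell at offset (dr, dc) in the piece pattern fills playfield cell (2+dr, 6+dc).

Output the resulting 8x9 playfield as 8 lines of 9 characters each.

Fill (2+0,6+0) = (2,6)
Fill (2+0,6+1) = (2,7)
Fill (2+1,6+0) = (3,6)
Fill (2+1,6+1) = (3,7)

Answer: .........
.........
#.....###
.#....##.
...#.....
.........
#.##.#...
#..#..#.#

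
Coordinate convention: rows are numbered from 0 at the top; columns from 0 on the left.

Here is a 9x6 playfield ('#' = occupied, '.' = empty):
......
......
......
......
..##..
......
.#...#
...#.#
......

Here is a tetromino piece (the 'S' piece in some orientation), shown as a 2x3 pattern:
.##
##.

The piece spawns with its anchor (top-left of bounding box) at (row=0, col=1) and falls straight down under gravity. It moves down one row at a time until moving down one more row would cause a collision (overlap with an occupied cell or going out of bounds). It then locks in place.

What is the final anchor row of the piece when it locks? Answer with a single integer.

Answer: 2

Derivation:
Spawn at (row=0, col=1). Try each row:
  row 0: fits
  row 1: fits
  row 2: fits
  row 3: blocked -> lock at row 2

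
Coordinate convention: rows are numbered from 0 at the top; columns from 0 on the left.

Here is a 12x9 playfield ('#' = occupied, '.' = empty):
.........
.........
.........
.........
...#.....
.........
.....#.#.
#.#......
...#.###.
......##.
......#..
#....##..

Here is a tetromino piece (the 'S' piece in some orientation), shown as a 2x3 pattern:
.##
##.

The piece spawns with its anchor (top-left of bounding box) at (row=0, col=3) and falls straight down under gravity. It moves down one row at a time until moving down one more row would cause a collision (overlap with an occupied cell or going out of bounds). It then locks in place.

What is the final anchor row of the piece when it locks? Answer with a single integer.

Answer: 2

Derivation:
Spawn at (row=0, col=3). Try each row:
  row 0: fits
  row 1: fits
  row 2: fits
  row 3: blocked -> lock at row 2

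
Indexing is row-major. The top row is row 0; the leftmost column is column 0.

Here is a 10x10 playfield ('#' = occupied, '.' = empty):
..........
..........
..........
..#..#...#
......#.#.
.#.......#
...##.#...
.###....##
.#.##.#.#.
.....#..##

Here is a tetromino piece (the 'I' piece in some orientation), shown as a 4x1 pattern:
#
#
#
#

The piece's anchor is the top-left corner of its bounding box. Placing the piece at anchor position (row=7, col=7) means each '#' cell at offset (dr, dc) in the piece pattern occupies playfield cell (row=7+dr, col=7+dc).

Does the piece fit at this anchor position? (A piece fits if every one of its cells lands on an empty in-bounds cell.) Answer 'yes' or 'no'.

Check each piece cell at anchor (7, 7):
  offset (0,0) -> (7,7): empty -> OK
  offset (1,0) -> (8,7): empty -> OK
  offset (2,0) -> (9,7): empty -> OK
  offset (3,0) -> (10,7): out of bounds -> FAIL
All cells valid: no

Answer: no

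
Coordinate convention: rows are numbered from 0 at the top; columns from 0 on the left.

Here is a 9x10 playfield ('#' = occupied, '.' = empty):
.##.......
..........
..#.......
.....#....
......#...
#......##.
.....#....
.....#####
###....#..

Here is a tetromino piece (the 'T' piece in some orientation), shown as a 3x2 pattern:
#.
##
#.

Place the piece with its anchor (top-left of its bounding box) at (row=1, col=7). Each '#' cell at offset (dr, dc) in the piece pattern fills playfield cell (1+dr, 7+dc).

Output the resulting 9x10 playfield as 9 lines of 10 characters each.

Fill (1+0,7+0) = (1,7)
Fill (1+1,7+0) = (2,7)
Fill (1+1,7+1) = (2,8)
Fill (1+2,7+0) = (3,7)

Answer: .##.......
.......#..
..#....##.
.....#.#..
......#...
#......##.
.....#....
.....#####
###....#..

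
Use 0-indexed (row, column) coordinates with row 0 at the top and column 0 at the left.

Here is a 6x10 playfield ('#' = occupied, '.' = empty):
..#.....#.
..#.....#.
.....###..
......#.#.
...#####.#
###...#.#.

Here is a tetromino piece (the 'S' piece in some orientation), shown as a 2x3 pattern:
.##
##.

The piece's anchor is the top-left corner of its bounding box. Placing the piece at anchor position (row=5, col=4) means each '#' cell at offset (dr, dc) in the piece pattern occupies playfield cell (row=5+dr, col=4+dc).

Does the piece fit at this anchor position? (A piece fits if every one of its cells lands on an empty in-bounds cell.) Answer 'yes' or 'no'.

Answer: no

Derivation:
Check each piece cell at anchor (5, 4):
  offset (0,1) -> (5,5): empty -> OK
  offset (0,2) -> (5,6): occupied ('#') -> FAIL
  offset (1,0) -> (6,4): out of bounds -> FAIL
  offset (1,1) -> (6,5): out of bounds -> FAIL
All cells valid: no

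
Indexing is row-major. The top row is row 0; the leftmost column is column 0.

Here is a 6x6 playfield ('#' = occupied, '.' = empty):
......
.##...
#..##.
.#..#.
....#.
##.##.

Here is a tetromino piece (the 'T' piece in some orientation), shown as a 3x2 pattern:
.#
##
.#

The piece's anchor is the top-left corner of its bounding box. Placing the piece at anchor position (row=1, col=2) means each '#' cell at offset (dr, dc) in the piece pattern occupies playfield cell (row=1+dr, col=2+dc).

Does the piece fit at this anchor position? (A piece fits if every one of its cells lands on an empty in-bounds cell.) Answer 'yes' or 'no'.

Answer: no

Derivation:
Check each piece cell at anchor (1, 2):
  offset (0,1) -> (1,3): empty -> OK
  offset (1,0) -> (2,2): empty -> OK
  offset (1,1) -> (2,3): occupied ('#') -> FAIL
  offset (2,1) -> (3,3): empty -> OK
All cells valid: no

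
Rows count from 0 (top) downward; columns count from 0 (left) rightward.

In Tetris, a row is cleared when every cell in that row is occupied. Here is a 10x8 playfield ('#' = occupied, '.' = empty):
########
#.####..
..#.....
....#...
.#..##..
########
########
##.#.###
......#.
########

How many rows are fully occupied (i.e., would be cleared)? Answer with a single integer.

Check each row:
  row 0: 0 empty cells -> FULL (clear)
  row 1: 3 empty cells -> not full
  row 2: 7 empty cells -> not full
  row 3: 7 empty cells -> not full
  row 4: 5 empty cells -> not full
  row 5: 0 empty cells -> FULL (clear)
  row 6: 0 empty cells -> FULL (clear)
  row 7: 2 empty cells -> not full
  row 8: 7 empty cells -> not full
  row 9: 0 empty cells -> FULL (clear)
Total rows cleared: 4

Answer: 4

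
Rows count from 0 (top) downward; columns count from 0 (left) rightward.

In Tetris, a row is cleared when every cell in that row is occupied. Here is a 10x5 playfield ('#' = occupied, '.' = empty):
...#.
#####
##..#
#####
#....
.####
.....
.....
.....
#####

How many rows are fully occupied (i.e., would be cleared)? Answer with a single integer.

Check each row:
  row 0: 4 empty cells -> not full
  row 1: 0 empty cells -> FULL (clear)
  row 2: 2 empty cells -> not full
  row 3: 0 empty cells -> FULL (clear)
  row 4: 4 empty cells -> not full
  row 5: 1 empty cell -> not full
  row 6: 5 empty cells -> not full
  row 7: 5 empty cells -> not full
  row 8: 5 empty cells -> not full
  row 9: 0 empty cells -> FULL (clear)
Total rows cleared: 3

Answer: 3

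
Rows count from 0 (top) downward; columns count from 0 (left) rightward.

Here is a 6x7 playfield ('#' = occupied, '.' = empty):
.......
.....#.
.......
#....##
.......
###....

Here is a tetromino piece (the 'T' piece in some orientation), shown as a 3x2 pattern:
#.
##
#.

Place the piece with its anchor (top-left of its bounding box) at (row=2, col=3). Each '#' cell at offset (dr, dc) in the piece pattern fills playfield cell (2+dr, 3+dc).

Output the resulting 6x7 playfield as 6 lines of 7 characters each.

Answer: .......
.....#.
...#...
#..####
...#...
###....

Derivation:
Fill (2+0,3+0) = (2,3)
Fill (2+1,3+0) = (3,3)
Fill (2+1,3+1) = (3,4)
Fill (2+2,3+0) = (4,3)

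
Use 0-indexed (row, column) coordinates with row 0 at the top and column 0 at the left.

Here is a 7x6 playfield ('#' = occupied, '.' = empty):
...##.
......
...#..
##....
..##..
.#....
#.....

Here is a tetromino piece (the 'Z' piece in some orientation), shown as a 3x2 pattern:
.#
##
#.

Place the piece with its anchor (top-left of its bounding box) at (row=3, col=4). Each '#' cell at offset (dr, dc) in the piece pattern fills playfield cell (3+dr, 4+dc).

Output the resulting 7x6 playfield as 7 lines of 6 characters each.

Fill (3+0,4+1) = (3,5)
Fill (3+1,4+0) = (4,4)
Fill (3+1,4+1) = (4,5)
Fill (3+2,4+0) = (5,4)

Answer: ...##.
......
...#..
##...#
..####
.#..#.
#.....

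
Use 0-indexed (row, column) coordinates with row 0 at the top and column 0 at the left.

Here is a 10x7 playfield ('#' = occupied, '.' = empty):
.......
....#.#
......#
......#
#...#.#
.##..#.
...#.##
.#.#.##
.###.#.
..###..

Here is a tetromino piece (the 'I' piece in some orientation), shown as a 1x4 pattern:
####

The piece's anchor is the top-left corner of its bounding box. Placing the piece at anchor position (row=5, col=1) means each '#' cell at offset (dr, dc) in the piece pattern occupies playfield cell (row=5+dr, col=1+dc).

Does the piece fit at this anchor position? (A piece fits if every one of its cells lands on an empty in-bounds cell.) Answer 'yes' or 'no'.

Check each piece cell at anchor (5, 1):
  offset (0,0) -> (5,1): occupied ('#') -> FAIL
  offset (0,1) -> (5,2): occupied ('#') -> FAIL
  offset (0,2) -> (5,3): empty -> OK
  offset (0,3) -> (5,4): empty -> OK
All cells valid: no

Answer: no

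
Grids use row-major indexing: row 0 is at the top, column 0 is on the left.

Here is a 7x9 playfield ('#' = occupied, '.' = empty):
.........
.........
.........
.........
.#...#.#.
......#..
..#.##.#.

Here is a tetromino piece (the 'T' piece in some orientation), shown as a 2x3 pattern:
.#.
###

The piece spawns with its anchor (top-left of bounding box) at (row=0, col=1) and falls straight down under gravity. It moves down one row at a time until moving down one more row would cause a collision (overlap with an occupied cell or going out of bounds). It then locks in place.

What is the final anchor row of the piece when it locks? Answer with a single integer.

Spawn at (row=0, col=1). Try each row:
  row 0: fits
  row 1: fits
  row 2: fits
  row 3: blocked -> lock at row 2

Answer: 2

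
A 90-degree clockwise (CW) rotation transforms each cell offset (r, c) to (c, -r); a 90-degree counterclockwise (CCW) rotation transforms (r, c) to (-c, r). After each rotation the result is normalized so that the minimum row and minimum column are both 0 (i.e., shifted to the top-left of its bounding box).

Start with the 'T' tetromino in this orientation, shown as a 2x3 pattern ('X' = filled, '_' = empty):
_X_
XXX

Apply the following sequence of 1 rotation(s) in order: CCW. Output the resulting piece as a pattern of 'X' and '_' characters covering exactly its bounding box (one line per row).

Start:
_X_
XXX
After rotation 1 (CCW):
_X
XX
_X

Answer: _X
XX
_X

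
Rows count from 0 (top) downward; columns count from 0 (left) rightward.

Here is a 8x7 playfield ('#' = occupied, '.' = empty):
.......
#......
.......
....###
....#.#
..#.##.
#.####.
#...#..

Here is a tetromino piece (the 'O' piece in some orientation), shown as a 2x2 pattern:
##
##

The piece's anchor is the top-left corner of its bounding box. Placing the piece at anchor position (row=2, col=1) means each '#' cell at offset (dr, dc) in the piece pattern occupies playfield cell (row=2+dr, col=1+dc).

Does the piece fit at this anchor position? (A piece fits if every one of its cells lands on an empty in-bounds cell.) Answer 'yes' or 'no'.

Check each piece cell at anchor (2, 1):
  offset (0,0) -> (2,1): empty -> OK
  offset (0,1) -> (2,2): empty -> OK
  offset (1,0) -> (3,1): empty -> OK
  offset (1,1) -> (3,2): empty -> OK
All cells valid: yes

Answer: yes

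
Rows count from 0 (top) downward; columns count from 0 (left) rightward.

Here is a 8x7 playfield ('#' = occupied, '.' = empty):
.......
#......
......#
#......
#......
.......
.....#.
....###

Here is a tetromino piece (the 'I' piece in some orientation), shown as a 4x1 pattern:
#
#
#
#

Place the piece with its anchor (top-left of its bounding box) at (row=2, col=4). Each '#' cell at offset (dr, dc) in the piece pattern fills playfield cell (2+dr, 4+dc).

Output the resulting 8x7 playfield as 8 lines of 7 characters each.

Fill (2+0,4+0) = (2,4)
Fill (2+1,4+0) = (3,4)
Fill (2+2,4+0) = (4,4)
Fill (2+3,4+0) = (5,4)

Answer: .......
#......
....#.#
#...#..
#...#..
....#..
.....#.
....###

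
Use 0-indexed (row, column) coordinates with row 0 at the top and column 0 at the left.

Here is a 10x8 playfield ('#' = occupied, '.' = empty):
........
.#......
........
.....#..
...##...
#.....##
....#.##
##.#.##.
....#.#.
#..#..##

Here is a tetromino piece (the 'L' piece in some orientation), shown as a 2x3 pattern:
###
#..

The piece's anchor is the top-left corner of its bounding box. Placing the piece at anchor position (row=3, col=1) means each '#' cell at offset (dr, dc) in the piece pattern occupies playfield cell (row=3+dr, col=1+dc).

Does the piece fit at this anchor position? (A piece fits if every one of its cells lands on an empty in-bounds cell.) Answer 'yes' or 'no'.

Check each piece cell at anchor (3, 1):
  offset (0,0) -> (3,1): empty -> OK
  offset (0,1) -> (3,2): empty -> OK
  offset (0,2) -> (3,3): empty -> OK
  offset (1,0) -> (4,1): empty -> OK
All cells valid: yes

Answer: yes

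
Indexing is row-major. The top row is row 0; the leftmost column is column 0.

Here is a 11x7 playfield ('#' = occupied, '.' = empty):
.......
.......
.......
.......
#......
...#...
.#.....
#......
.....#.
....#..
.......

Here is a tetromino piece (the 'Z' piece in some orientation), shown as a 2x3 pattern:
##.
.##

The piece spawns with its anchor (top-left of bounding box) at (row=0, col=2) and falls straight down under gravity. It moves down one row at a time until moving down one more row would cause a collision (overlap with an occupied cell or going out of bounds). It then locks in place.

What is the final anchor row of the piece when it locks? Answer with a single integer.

Answer: 3

Derivation:
Spawn at (row=0, col=2). Try each row:
  row 0: fits
  row 1: fits
  row 2: fits
  row 3: fits
  row 4: blocked -> lock at row 3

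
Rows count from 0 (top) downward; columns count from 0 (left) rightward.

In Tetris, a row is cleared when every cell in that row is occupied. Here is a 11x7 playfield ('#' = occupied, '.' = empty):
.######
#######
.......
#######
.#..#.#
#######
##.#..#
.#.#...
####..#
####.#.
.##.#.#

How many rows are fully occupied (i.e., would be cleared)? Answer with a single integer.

Check each row:
  row 0: 1 empty cell -> not full
  row 1: 0 empty cells -> FULL (clear)
  row 2: 7 empty cells -> not full
  row 3: 0 empty cells -> FULL (clear)
  row 4: 4 empty cells -> not full
  row 5: 0 empty cells -> FULL (clear)
  row 6: 3 empty cells -> not full
  row 7: 5 empty cells -> not full
  row 8: 2 empty cells -> not full
  row 9: 2 empty cells -> not full
  row 10: 3 empty cells -> not full
Total rows cleared: 3

Answer: 3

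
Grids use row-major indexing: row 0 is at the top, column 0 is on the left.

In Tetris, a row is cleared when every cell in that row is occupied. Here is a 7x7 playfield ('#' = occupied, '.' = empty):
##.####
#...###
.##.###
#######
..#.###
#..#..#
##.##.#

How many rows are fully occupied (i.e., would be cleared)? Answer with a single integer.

Check each row:
  row 0: 1 empty cell -> not full
  row 1: 3 empty cells -> not full
  row 2: 2 empty cells -> not full
  row 3: 0 empty cells -> FULL (clear)
  row 4: 3 empty cells -> not full
  row 5: 4 empty cells -> not full
  row 6: 2 empty cells -> not full
Total rows cleared: 1

Answer: 1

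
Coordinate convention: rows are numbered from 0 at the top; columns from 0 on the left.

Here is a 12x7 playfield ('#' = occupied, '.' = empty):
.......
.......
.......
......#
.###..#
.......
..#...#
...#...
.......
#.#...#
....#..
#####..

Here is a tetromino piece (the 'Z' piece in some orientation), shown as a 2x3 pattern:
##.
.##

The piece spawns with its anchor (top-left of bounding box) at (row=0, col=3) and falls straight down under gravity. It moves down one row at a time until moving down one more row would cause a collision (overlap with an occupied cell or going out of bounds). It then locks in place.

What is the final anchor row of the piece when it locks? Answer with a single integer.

Spawn at (row=0, col=3). Try each row:
  row 0: fits
  row 1: fits
  row 2: fits
  row 3: fits
  row 4: blocked -> lock at row 3

Answer: 3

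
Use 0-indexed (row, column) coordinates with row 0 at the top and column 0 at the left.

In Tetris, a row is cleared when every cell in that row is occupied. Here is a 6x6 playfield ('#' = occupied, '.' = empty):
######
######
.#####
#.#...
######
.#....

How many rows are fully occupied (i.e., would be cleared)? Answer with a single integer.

Answer: 3

Derivation:
Check each row:
  row 0: 0 empty cells -> FULL (clear)
  row 1: 0 empty cells -> FULL (clear)
  row 2: 1 empty cell -> not full
  row 3: 4 empty cells -> not full
  row 4: 0 empty cells -> FULL (clear)
  row 5: 5 empty cells -> not full
Total rows cleared: 3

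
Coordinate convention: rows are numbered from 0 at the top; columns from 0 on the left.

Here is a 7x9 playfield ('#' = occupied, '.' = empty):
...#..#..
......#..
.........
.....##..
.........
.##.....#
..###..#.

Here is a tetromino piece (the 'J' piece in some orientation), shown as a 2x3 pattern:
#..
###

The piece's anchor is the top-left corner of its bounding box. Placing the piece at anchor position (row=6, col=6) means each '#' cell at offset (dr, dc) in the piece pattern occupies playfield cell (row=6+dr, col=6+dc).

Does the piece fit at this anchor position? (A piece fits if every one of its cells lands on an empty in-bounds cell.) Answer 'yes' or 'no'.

Check each piece cell at anchor (6, 6):
  offset (0,0) -> (6,6): empty -> OK
  offset (1,0) -> (7,6): out of bounds -> FAIL
  offset (1,1) -> (7,7): out of bounds -> FAIL
  offset (1,2) -> (7,8): out of bounds -> FAIL
All cells valid: no

Answer: no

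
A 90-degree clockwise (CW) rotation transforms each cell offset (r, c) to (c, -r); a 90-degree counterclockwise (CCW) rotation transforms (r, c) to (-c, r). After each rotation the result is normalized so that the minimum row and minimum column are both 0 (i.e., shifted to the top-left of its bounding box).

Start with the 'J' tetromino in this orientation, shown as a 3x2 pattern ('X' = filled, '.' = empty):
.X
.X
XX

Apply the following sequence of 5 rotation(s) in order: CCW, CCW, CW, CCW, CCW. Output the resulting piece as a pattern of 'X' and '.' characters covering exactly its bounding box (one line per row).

Answer: X..
XXX

Derivation:
Start:
.X
.X
XX
After rotation 1 (CCW):
XXX
..X
After rotation 2 (CCW):
XX
X.
X.
After rotation 3 (CW):
XXX
..X
After rotation 4 (CCW):
XX
X.
X.
After rotation 5 (CCW):
X..
XXX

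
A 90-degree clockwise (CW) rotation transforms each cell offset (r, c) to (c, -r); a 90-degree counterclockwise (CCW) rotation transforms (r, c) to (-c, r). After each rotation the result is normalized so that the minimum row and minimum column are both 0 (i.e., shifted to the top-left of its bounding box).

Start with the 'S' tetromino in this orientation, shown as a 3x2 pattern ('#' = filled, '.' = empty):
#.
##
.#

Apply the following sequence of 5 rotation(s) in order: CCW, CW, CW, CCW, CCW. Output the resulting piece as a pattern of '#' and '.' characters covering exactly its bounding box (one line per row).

Answer: .##
##.

Derivation:
Start:
#.
##
.#
After rotation 1 (CCW):
.##
##.
After rotation 2 (CW):
#.
##
.#
After rotation 3 (CW):
.##
##.
After rotation 4 (CCW):
#.
##
.#
After rotation 5 (CCW):
.##
##.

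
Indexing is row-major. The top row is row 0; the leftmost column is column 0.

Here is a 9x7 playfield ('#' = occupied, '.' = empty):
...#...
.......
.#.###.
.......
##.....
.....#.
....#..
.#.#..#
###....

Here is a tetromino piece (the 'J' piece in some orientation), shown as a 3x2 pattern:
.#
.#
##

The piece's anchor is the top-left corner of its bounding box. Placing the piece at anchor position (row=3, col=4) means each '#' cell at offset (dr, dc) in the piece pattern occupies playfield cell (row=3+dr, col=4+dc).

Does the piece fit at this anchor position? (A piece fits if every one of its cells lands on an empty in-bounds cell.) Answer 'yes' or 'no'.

Check each piece cell at anchor (3, 4):
  offset (0,1) -> (3,5): empty -> OK
  offset (1,1) -> (4,5): empty -> OK
  offset (2,0) -> (5,4): empty -> OK
  offset (2,1) -> (5,5): occupied ('#') -> FAIL
All cells valid: no

Answer: no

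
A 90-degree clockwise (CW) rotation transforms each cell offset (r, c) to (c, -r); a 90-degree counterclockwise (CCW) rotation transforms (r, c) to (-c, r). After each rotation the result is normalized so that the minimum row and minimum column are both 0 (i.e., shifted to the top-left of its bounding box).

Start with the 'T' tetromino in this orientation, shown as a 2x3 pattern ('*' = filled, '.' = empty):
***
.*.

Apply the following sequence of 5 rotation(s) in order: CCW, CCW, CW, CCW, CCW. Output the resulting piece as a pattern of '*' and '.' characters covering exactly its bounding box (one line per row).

Answer: .*
**
.*

Derivation:
Start:
***
.*.
After rotation 1 (CCW):
*.
**
*.
After rotation 2 (CCW):
.*.
***
After rotation 3 (CW):
*.
**
*.
After rotation 4 (CCW):
.*.
***
After rotation 5 (CCW):
.*
**
.*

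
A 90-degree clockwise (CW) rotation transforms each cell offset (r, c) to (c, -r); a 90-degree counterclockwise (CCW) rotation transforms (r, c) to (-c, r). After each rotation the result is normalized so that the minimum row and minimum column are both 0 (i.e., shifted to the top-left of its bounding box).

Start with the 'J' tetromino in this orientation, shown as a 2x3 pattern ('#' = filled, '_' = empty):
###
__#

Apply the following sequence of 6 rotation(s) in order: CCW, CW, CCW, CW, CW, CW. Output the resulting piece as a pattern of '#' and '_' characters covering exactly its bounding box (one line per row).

Start:
###
__#
After rotation 1 (CCW):
##
#_
#_
After rotation 2 (CW):
###
__#
After rotation 3 (CCW):
##
#_
#_
After rotation 4 (CW):
###
__#
After rotation 5 (CW):
_#
_#
##
After rotation 6 (CW):
#__
###

Answer: #__
###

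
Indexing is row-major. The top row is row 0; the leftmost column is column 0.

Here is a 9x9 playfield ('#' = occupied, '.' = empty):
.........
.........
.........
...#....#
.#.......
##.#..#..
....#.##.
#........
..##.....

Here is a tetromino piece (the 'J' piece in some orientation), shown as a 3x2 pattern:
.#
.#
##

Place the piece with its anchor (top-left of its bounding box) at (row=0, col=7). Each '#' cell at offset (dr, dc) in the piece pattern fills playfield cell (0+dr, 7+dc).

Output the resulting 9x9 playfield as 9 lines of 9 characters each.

Fill (0+0,7+1) = (0,8)
Fill (0+1,7+1) = (1,8)
Fill (0+2,7+0) = (2,7)
Fill (0+2,7+1) = (2,8)

Answer: ........#
........#
.......##
...#....#
.#.......
##.#..#..
....#.##.
#........
..##.....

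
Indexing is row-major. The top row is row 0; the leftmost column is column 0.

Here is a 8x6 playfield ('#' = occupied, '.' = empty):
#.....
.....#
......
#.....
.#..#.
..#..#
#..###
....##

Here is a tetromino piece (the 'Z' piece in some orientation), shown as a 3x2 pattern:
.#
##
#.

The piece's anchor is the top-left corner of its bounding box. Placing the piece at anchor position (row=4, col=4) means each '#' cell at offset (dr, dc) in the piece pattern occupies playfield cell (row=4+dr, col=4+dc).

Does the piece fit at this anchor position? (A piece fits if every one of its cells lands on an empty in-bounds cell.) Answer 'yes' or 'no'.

Check each piece cell at anchor (4, 4):
  offset (0,1) -> (4,5): empty -> OK
  offset (1,0) -> (5,4): empty -> OK
  offset (1,1) -> (5,5): occupied ('#') -> FAIL
  offset (2,0) -> (6,4): occupied ('#') -> FAIL
All cells valid: no

Answer: no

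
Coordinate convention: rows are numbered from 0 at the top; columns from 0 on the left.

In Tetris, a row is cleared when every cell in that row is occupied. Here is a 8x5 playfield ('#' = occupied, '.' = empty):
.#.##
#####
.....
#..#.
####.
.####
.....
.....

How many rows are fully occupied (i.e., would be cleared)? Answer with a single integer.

Check each row:
  row 0: 2 empty cells -> not full
  row 1: 0 empty cells -> FULL (clear)
  row 2: 5 empty cells -> not full
  row 3: 3 empty cells -> not full
  row 4: 1 empty cell -> not full
  row 5: 1 empty cell -> not full
  row 6: 5 empty cells -> not full
  row 7: 5 empty cells -> not full
Total rows cleared: 1

Answer: 1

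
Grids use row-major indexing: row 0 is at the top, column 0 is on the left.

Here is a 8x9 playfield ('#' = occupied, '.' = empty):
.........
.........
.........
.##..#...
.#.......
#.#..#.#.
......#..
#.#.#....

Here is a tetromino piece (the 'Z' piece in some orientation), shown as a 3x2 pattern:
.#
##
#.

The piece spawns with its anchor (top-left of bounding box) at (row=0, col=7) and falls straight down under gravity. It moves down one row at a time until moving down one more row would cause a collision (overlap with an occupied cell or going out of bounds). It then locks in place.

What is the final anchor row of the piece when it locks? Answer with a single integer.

Spawn at (row=0, col=7). Try each row:
  row 0: fits
  row 1: fits
  row 2: fits
  row 3: blocked -> lock at row 2

Answer: 2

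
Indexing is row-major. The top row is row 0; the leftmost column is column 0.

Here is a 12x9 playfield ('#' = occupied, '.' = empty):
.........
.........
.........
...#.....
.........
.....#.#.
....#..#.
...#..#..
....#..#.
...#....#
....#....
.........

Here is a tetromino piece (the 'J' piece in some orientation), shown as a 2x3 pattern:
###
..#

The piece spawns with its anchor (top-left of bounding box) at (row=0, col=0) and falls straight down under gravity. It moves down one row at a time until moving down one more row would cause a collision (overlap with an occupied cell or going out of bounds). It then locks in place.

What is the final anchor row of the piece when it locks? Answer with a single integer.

Answer: 10

Derivation:
Spawn at (row=0, col=0). Try each row:
  row 0: fits
  row 1: fits
  row 2: fits
  row 3: fits
  row 4: fits
  row 5: fits
  row 6: fits
  row 7: fits
  row 8: fits
  row 9: fits
  row 10: fits
  row 11: blocked -> lock at row 10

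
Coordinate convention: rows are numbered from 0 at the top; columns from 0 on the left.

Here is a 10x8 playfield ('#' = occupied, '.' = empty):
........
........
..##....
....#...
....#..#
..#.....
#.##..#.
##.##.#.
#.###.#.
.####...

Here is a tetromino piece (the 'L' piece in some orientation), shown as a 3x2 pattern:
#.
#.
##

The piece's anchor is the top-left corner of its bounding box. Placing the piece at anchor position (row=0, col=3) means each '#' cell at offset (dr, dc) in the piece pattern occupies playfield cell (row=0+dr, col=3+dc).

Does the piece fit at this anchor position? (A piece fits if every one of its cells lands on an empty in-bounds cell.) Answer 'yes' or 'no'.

Answer: no

Derivation:
Check each piece cell at anchor (0, 3):
  offset (0,0) -> (0,3): empty -> OK
  offset (1,0) -> (1,3): empty -> OK
  offset (2,0) -> (2,3): occupied ('#') -> FAIL
  offset (2,1) -> (2,4): empty -> OK
All cells valid: no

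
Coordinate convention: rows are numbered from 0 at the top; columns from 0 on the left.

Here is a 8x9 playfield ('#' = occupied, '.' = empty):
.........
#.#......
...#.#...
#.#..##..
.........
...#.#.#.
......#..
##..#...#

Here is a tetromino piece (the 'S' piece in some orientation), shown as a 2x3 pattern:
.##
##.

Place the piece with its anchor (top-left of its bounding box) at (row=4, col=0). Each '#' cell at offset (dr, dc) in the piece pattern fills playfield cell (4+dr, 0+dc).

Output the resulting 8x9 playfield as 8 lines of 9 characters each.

Answer: .........
#.#......
...#.#...
#.#..##..
.##......
##.#.#.#.
......#..
##..#...#

Derivation:
Fill (4+0,0+1) = (4,1)
Fill (4+0,0+2) = (4,2)
Fill (4+1,0+0) = (5,0)
Fill (4+1,0+1) = (5,1)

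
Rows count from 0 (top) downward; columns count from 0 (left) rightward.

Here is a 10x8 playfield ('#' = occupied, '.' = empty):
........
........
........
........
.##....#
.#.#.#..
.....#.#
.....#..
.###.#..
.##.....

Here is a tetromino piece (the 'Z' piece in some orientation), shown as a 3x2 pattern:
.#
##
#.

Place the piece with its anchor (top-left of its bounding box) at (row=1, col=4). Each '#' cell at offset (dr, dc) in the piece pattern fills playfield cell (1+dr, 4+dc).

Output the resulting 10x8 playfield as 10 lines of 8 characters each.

Fill (1+0,4+1) = (1,5)
Fill (1+1,4+0) = (2,4)
Fill (1+1,4+1) = (2,5)
Fill (1+2,4+0) = (3,4)

Answer: ........
.....#..
....##..
....#...
.##....#
.#.#.#..
.....#.#
.....#..
.###.#..
.##.....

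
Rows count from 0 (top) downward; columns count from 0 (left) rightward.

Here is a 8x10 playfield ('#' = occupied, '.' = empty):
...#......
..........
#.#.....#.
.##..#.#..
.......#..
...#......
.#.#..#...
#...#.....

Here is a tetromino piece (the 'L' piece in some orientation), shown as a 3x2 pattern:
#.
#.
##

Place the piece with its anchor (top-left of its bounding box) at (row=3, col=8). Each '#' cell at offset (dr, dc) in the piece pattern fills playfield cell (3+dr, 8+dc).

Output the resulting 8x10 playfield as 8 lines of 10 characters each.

Fill (3+0,8+0) = (3,8)
Fill (3+1,8+0) = (4,8)
Fill (3+2,8+0) = (5,8)
Fill (3+2,8+1) = (5,9)

Answer: ...#......
..........
#.#.....#.
.##..#.##.
.......##.
...#....##
.#.#..#...
#...#.....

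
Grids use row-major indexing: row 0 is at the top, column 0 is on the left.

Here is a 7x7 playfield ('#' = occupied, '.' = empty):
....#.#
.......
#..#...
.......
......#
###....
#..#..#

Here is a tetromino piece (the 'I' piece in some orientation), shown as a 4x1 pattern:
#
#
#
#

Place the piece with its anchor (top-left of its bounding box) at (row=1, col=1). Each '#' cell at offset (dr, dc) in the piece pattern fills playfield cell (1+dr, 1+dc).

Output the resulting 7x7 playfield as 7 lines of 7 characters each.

Answer: ....#.#
.#.....
##.#...
.#.....
.#....#
###....
#..#..#

Derivation:
Fill (1+0,1+0) = (1,1)
Fill (1+1,1+0) = (2,1)
Fill (1+2,1+0) = (3,1)
Fill (1+3,1+0) = (4,1)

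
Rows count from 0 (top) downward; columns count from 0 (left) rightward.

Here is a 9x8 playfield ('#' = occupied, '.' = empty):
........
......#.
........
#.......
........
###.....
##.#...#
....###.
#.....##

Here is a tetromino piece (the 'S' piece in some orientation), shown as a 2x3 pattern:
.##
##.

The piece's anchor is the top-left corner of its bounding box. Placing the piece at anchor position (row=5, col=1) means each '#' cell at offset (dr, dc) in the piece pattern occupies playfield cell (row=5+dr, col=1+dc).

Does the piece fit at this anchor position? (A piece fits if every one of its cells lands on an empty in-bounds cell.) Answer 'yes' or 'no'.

Answer: no

Derivation:
Check each piece cell at anchor (5, 1):
  offset (0,1) -> (5,2): occupied ('#') -> FAIL
  offset (0,2) -> (5,3): empty -> OK
  offset (1,0) -> (6,1): occupied ('#') -> FAIL
  offset (1,1) -> (6,2): empty -> OK
All cells valid: no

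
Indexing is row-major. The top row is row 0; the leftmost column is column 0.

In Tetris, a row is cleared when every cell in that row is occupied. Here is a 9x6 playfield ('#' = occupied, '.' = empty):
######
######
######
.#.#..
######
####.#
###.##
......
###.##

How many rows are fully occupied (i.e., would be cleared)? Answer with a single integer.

Answer: 4

Derivation:
Check each row:
  row 0: 0 empty cells -> FULL (clear)
  row 1: 0 empty cells -> FULL (clear)
  row 2: 0 empty cells -> FULL (clear)
  row 3: 4 empty cells -> not full
  row 4: 0 empty cells -> FULL (clear)
  row 5: 1 empty cell -> not full
  row 6: 1 empty cell -> not full
  row 7: 6 empty cells -> not full
  row 8: 1 empty cell -> not full
Total rows cleared: 4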